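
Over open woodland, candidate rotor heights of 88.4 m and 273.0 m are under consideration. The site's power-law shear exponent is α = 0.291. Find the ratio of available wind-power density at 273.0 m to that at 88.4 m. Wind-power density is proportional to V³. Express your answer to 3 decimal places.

2.676

Speed ratio: V_B/V_A = (z_B/z_A)^α = (273.0/88.4)^0.291 = (3.0882)^0.291 = 1.38837
Power-density ratio: P_B/P_A = (V_B/V_A)³ = (1.38837)³ = 2.67619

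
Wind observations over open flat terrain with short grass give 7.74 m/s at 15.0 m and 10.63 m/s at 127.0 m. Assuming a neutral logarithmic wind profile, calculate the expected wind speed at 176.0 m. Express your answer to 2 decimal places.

Log law: V ∝ ln(z/z₀). From the pair, with r = V₁/V₂ = 0.72813,
ln z₀ = (ln z₁ − r·ln z₂)/(1 − r) = (2.7081 − 0.72813×4.8442)/0.27187 = -3.0130 → z₀ = 0.04915 m
V₃ = V₁ · ln(z₃/z₀)/ln(z₁/z₀) = 7.74 × 8.1834/5.7210 = 11.0715 m/s

11.07 m/s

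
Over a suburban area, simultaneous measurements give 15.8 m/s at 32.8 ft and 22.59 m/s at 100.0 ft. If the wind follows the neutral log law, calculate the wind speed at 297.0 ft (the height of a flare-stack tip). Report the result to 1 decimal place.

Log law: V ∝ ln(z/z₀). From the pair, with r = V₁/V₂ = 0.69942,
ln z₀ = (ln z₁ − r·ln z₂)/(1 − r) = (3.4904 − 0.69942×4.6052)/0.30058 = 0.8965 → z₀ = 2.451 ft
V₃ = V₁ · ln(z₃/z₀)/ln(z₁/z₀) = 15.8 × 4.7973/2.5939 = 29.2205 m/s

29.2 m/s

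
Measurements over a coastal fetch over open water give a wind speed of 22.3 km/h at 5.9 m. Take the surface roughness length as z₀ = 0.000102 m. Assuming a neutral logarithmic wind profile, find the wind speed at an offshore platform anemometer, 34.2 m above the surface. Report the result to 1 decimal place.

25.9 km/h

Log law: V(z) ∝ ln(z/z₀), so V₂/V₁ = ln(z₂/z₀) / ln(z₁/z₀).
ln(34.2/0.000102) = 12.7228, ln(5.9/0.000102) = 10.9655
V₂ = 22.3 × 12.7228/10.9655 = 22.3 × 1.1603 = 25.8737 km/h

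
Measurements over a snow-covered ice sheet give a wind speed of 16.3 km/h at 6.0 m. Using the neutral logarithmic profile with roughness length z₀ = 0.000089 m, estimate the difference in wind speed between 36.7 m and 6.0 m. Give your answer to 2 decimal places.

2.65 km/h

Log law: V₂ = V₁ · ln(z₂/z₀)/ln(z₁/z₀) = 16.3 × 12.9297/11.1186 = 18.9550 km/h
ΔV = 18.9550 − 16.3 = 2.6550 km/h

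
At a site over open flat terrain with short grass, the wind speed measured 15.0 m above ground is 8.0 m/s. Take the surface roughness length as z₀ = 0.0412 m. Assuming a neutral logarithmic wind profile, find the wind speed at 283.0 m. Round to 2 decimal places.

11.98 m/s

Log law: V(z) ∝ ln(z/z₀), so V₂/V₁ = ln(z₂/z₀) / ln(z₁/z₀).
ln(283.0/0.0412) = 8.8348, ln(15.0/0.0412) = 5.8974
V₂ = 8.0 × 8.8348/5.8974 = 8.0 × 1.4981 = 11.9847 m/s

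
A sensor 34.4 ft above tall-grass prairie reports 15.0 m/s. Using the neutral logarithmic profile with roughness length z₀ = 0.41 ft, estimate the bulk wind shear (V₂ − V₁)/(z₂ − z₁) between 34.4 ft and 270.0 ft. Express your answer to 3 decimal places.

0.030 m/s/ft

Log law: V₂ = V₁ · ln(z₂/z₀)/ln(z₁/z₀) = 15.0 × 6.4900/4.4297 = 21.9770 m/s
ΔV/Δz = (21.9770 − 15.0)/(270.0 − 34.4) = 6.9770/235.6000 = 0.02961 m/s/ft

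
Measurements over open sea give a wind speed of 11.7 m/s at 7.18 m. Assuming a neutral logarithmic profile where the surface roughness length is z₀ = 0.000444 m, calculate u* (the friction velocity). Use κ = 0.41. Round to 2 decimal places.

Log law: V(z) = (u*/κ) · ln(z/z₀) ⇒ u* = κ · V / ln(z/z₀)
u* = 0.41 × 11.7 / ln(7.18/0.000444) = 0.41 × 11.7 / 9.6910
   = 4.7970 / 9.6910 = 0.4950 m/s

u* ≈ 0.49 m/s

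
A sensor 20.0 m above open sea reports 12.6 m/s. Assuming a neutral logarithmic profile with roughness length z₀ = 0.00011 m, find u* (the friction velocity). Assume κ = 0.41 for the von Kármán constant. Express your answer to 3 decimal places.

Log law: V(z) = (u*/κ) · ln(z/z₀) ⇒ u* = κ · V / ln(z/z₀)
u* = 0.41 × 12.6 / ln(20.0/0.00011) = 0.41 × 12.6 / 12.1108
   = 5.1660 / 12.1108 = 0.4266 m/s

u* ≈ 0.427 m/s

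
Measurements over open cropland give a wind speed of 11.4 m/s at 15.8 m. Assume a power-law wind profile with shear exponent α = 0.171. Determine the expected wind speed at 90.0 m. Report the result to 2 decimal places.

15.35 m/s

Power-law profile: V₂ = V₁ · (z₂/z₁)^α
V₂ = 11.4 × (90.0/15.8)^0.171 = 11.4 × (5.6962)^0.171
    = 11.4 × 1.3465 = 15.3501 m/s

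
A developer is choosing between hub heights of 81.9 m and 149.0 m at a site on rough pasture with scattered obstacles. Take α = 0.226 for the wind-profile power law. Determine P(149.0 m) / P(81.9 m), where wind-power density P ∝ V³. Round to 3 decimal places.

Speed ratio: V_B/V_A = (z_B/z_A)^α = (149.0/81.9)^0.226 = (1.8193)^0.226 = 1.14482
Power-density ratio: P_B/P_A = (V_B/V_A)³ = (1.14482)³ = 1.50042

1.500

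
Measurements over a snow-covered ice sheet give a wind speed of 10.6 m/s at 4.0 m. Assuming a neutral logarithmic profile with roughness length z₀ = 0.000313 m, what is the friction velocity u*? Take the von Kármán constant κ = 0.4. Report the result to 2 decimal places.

Log law: V(z) = (u*/κ) · ln(z/z₀) ⇒ u* = κ · V / ln(z/z₀)
u* = 0.4 × 10.6 / ln(4.0/0.000313) = 0.4 × 10.6 / 9.4556
   = 4.2400 / 9.4556 = 0.4484 m/s

u* ≈ 0.45 m/s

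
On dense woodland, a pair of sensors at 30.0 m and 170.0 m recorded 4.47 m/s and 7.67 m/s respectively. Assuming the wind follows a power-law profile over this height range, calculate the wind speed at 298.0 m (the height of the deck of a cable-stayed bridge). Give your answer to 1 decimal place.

First find α: α = ln(V₂/V₁)/ln(z₂/z₁) = ln(7.67/4.47)/ln(170.0/30.0) = 0.53993/1.73460 = 0.3113
Extrapolate from 170.0 m to 298.0 m: V₃ = 7.67 × (298.0/170.0)^0.3113 = 7.67 × 1.1909 = 9.1342 m/s

9.1 m/s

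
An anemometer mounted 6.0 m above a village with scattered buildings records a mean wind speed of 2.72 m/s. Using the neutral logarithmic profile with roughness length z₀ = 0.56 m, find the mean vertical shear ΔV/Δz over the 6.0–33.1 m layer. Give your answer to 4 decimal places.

0.0723 m/s/m

Log law: V₂ = V₁ · ln(z₂/z₀)/ln(z₁/z₀) = 2.72 × 4.0794/2.3716 = 4.6787 m/s
ΔV/Δz = (4.6787 − 2.72)/(33.1 − 6.0) = 1.9587/27.1000 = 0.07228 m/s/m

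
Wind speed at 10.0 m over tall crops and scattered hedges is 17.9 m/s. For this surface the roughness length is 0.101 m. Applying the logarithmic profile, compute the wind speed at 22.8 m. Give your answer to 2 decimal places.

21.11 m/s

Log law: V(z) ∝ ln(z/z₀), so V₂/V₁ = ln(z₂/z₀) / ln(z₁/z₀).
ln(22.8/0.101) = 5.4194, ln(10.0/0.101) = 4.5952
V₂ = 17.9 × 5.4194/4.5952 = 17.9 × 1.1794 = 21.1105 m/s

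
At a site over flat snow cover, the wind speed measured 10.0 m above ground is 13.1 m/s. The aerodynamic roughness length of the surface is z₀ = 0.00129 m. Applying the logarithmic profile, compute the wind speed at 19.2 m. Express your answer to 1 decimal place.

Log law: V(z) ∝ ln(z/z₀), so V₂/V₁ = ln(z₂/z₀) / ln(z₁/z₀).
ln(19.2/0.00129) = 9.6080, ln(10.0/0.00129) = 8.9557
V₂ = 13.1 × 9.6080/8.9557 = 13.1 × 1.0728 = 14.0542 m/s

14.1 m/s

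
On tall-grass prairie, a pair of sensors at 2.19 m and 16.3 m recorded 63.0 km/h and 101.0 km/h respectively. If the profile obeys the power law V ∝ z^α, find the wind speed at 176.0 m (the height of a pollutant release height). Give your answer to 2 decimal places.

176.72 km/h

First find α: α = ln(V₂/V₁)/ln(z₂/z₁) = ln(101.0/63.0)/ln(16.3/2.19) = 0.47199/2.00726 = 0.2351
Extrapolate from 16.3 m to 176.0 m: V₃ = 101.0 × (176.0/16.3)^0.2351 = 101.0 × 1.7497 = 176.7243 km/h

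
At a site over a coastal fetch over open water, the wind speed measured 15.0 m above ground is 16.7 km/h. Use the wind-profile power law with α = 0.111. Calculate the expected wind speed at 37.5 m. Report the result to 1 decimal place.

18.5 km/h

Power-law profile: V₂ = V₁ · (z₂/z₁)^α
V₂ = 16.7 × (37.5/15.0)^0.111 = 16.7 × (2.5000)^0.111
    = 16.7 × 1.1071 = 18.4879 km/h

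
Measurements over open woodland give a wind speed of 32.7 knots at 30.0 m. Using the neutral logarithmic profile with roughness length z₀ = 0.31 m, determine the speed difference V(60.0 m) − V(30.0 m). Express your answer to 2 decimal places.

Log law: V₂ = V₁ · ln(z₂/z₀)/ln(z₁/z₀) = 32.7 × 5.2655/4.5724 = 37.6571 knots
ΔV = 37.6571 − 32.7 = 4.9571 knots

4.96 knots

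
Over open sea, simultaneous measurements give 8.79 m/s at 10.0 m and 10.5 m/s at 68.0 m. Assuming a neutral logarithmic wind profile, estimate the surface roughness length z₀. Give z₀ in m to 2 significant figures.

z₀ ≈ 0.00053 m

Log law: V(z) ∝ ln(z/z₀). With r = V₁/V₂ = 8.79/10.5 = 0.83714,
r · ln(z₂/z₀) = ln(z₁/z₀) ⇒ ln z₀ = (ln z₁ − r·ln z₂)/(1 − r)
ln z₀ = (2.30259 − 0.83714×4.21951) / 0.16286 = -7.5511
z₀ = exp(-7.5511) = 0.0005255 m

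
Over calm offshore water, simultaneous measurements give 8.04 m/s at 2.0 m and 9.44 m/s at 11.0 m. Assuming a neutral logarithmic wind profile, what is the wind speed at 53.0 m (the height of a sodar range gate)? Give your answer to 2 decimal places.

Log law: V ∝ ln(z/z₀). From the pair, with r = V₁/V₂ = 0.85169,
ln z₀ = (ln z₁ − r·ln z₂)/(1 − r) = (0.6931 − 0.85169×2.3979)/0.14831 = -9.0970 → z₀ = 0.0001120 m
V₃ = V₁ · ln(z₃/z₀)/ln(z₁/z₀) = 8.04 × 13.0673/9.7901 = 10.7313 m/s

10.73 m/s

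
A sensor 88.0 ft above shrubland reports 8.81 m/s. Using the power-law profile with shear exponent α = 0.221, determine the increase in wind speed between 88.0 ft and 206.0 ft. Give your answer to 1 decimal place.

Power law: V₂ = V₁ · (z₂/z₁)^α = 8.81 × (2.3409)^0.221 = 10.6319 m/s
ΔV = 10.6319 − 8.81 = 1.8219 m/s

1.8 m/s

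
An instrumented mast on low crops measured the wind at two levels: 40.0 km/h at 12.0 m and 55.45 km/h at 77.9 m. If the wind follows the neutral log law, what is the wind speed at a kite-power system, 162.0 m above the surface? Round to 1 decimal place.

Log law: V ∝ ln(z/z₀). From the pair, with r = V₁/V₂ = 0.72137,
ln z₀ = (ln z₁ − r·ln z₂)/(1 − r) = (2.4849 − 0.72137×4.3554)/0.27863 = -2.3579 → z₀ = 0.09462 m
V₃ = V₁ · ln(z₃/z₀)/ln(z₁/z₀) = 40.0 × 7.4455/4.8428 = 61.4975 km/h

61.5 km/h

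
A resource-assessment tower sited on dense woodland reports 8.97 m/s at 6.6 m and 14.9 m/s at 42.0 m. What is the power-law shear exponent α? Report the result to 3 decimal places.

α ≈ 0.274

Power law: V₂/V₁ = (z₂/z₁)^α ⇒ α = ln(V₂/V₁) / ln(z₂/z₁)
α = ln(14.9/8.97) / ln(42.0/6.6) = ln(1.6611) / ln(6.3636)
  = 0.50748 / 1.85060 = 0.27422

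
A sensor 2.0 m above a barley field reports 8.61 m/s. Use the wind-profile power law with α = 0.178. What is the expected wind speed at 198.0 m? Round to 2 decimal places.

19.51 m/s

Power-law profile: V₂ = V₁ · (z₂/z₁)^α
V₂ = 8.61 × (198.0/2.0)^0.178 = 8.61 × (99.0000)^0.178
    = 8.61 × 2.2658 = 19.5086 m/s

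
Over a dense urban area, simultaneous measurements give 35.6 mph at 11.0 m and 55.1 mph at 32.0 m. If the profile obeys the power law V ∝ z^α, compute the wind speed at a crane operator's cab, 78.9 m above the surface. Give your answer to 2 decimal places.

First find α: α = ln(V₂/V₁)/ln(z₂/z₁) = ln(55.1/35.6)/ln(32.0/11.0) = 0.43680/1.06784 = 0.4091
Extrapolate from 32.0 m to 78.9 m: V₃ = 55.1 × (78.9/32.0)^0.4091 = 55.1 × 1.4465 = 79.7023 mph

79.70 mph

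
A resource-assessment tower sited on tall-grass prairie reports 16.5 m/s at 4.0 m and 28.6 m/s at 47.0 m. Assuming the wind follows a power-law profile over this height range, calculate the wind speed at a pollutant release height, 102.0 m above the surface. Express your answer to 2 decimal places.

First find α: α = ln(V₂/V₁)/ln(z₂/z₁) = ln(28.6/16.5)/ln(47.0/4.0) = 0.55005/2.46385 = 0.2232
Extrapolate from 47.0 m to 102.0 m: V₃ = 28.6 × (102.0/47.0)^0.2232 = 28.6 × 1.1888 = 34.0008 m/s

34.00 m/s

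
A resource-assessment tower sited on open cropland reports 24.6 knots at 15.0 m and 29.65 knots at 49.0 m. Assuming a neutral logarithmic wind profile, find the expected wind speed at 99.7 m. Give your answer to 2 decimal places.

Log law: V ∝ ln(z/z₀). From the pair, with r = V₁/V₂ = 0.82968,
ln z₀ = (ln z₁ − r·ln z₂)/(1 − r) = (2.7081 − 0.82968×3.8918)/0.17032 = -3.0584 → z₀ = 0.04696 m
V₃ = V₁ · ln(z₃/z₀)/ln(z₁/z₀) = 24.6 × 7.6606/5.7665 = 32.6804 knots

32.68 knots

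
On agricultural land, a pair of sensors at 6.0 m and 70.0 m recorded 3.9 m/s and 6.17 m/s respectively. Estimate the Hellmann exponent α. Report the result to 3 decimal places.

Power law: V₂/V₁ = (z₂/z₁)^α ⇒ α = ln(V₂/V₁) / ln(z₂/z₁)
α = ln(6.17/3.9) / ln(70.0/6.0) = ln(1.5821) / ln(11.6667)
  = 0.45872 / 2.45674 = 0.18672

α ≈ 0.187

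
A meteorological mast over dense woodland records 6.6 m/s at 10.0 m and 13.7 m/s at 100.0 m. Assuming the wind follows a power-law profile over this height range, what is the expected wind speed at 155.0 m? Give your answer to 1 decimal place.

15.7 m/s

First find α: α = ln(V₂/V₁)/ln(z₂/z₁) = ln(13.7/6.6)/ln(100.0/10.0) = 0.73033/2.30259 = 0.3172
Extrapolate from 100.0 m to 155.0 m: V₃ = 13.7 × (155.0/100.0)^0.3172 = 13.7 × 1.1491 = 15.7431 m/s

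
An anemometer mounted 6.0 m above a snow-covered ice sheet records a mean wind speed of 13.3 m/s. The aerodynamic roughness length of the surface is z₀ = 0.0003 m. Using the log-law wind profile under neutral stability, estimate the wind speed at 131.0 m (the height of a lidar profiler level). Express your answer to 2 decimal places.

17.44 m/s

Log law: V(z) ∝ ln(z/z₀), so V₂/V₁ = ln(z₂/z₀) / ln(z₁/z₀).
ln(131.0/0.0003) = 12.9869, ln(6.0/0.0003) = 9.9035
V₂ = 13.3 × 12.9869/9.9035 = 13.3 × 1.3113 = 17.4409 m/s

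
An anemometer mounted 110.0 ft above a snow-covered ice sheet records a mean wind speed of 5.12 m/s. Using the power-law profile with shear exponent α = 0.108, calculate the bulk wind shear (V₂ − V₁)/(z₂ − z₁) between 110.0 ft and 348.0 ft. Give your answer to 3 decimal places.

Power law: V₂ = V₁ · (z₂/z₁)^α = 5.12 × (3.1636)^0.108 = 5.7982 m/s
ΔV/Δz = (5.7982 − 5.12)/(348.0 − 110.0) = 0.6782/238.0000 = 0.00285 m/s/ft

0.003 m/s/ft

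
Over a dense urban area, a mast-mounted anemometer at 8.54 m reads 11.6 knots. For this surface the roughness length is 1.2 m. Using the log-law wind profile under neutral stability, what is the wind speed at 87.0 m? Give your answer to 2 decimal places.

25.32 knots

Log law: V(z) ∝ ln(z/z₀), so V₂/V₁ = ln(z₂/z₀) / ln(z₁/z₀).
ln(87.0/1.2) = 4.2836, ln(8.54/1.2) = 1.9624
V₂ = 11.6 × 4.2836/1.9624 = 11.6 × 2.1828 = 25.3203 knots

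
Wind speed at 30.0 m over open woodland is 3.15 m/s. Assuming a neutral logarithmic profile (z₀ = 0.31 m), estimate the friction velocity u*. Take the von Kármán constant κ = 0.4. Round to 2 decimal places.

Log law: V(z) = (u*/κ) · ln(z/z₀) ⇒ u* = κ · V / ln(z/z₀)
u* = 0.4 × 3.15 / ln(30.0/0.31) = 0.4 × 3.15 / 4.5724
   = 1.2600 / 4.5724 = 0.2756 m/s

u* ≈ 0.28 m/s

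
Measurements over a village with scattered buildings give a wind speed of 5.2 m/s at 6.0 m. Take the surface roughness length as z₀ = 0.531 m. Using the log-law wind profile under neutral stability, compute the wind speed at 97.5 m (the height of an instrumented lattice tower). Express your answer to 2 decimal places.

Log law: V(z) ∝ ln(z/z₀), so V₂/V₁ = ln(z₂/z₀) / ln(z₁/z₀).
ln(97.5/0.531) = 5.2128, ln(6.0/0.531) = 2.4248
V₂ = 5.2 × 5.2128/2.4248 = 5.2 × 2.1498 = 11.1792 m/s

11.18 m/s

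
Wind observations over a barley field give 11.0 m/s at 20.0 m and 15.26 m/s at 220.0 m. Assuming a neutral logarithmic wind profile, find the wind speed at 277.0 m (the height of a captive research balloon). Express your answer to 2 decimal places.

Log law: V ∝ ln(z/z₀). From the pair, with r = V₁/V₂ = 0.72084,
ln z₀ = (ln z₁ − r·ln z₂)/(1 − r) = (2.9957 − 0.72084×5.3936)/0.27916 = -3.1960 → z₀ = 0.04092 m
V₃ = V₁ · ln(z₃/z₀)/ln(z₁/z₀) = 11.0 × 8.8200/6.1917 = 15.6693 m/s

15.67 m/s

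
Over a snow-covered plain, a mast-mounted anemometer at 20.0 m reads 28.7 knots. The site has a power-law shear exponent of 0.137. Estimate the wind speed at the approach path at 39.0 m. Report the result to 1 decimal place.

31.4 knots

Power-law profile: V₂ = V₁ · (z₂/z₁)^α
V₂ = 28.7 × (39.0/20.0)^0.137 = 28.7 × (1.9500)^0.137
    = 28.7 × 1.0958 = 31.4497 knots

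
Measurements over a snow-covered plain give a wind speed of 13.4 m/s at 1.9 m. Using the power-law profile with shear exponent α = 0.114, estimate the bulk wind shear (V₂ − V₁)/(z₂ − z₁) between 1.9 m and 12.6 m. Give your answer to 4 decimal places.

0.3014 m/s/m

Power law: V₂ = V₁ · (z₂/z₁)^α = 13.4 × (6.6316)^0.114 = 16.6253 m/s
ΔV/Δz = (16.6253 − 13.4)/(12.6 − 1.9) = 3.2253/10.7000 = 0.30143 m/s/m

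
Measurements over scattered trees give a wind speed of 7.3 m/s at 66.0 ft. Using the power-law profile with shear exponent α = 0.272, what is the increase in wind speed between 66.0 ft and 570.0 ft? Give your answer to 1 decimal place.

Power law: V₂ = V₁ · (z₂/z₁)^α = 7.3 × (8.6364)^0.272 = 13.1221 m/s
ΔV = 13.1221 − 7.3 = 5.8221 m/s

5.8 m/s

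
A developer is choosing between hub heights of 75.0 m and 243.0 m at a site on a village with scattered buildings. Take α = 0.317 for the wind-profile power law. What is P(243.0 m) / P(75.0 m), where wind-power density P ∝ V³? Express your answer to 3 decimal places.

Speed ratio: V_B/V_A = (z_B/z_A)^α = (243.0/75.0)^0.317 = (3.2400)^0.317 = 1.45159
Power-density ratio: P_B/P_A = (V_B/V_A)³ = (1.45159)³ = 3.05864

3.059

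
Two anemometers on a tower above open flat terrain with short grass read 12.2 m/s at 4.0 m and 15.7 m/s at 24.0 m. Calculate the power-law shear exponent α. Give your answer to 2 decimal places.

Power law: V₂/V₁ = (z₂/z₁)^α ⇒ α = ln(V₂/V₁) / ln(z₂/z₁)
α = ln(15.7/12.2) / ln(24.0/4.0) = ln(1.2869) / ln(6.0000)
  = 0.25222 / 1.79176 = 0.14077

α ≈ 0.14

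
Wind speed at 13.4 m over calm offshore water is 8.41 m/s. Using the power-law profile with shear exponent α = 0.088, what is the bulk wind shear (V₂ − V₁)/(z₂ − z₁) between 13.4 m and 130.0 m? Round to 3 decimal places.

Power law: V₂ = V₁ · (z₂/z₁)^α = 8.41 × (9.7015)^0.088 = 10.2716 m/s
ΔV/Δz = (10.2716 − 8.41)/(130.0 − 13.4) = 1.8616/116.6000 = 0.01597 m/s/m

0.016 m/s/m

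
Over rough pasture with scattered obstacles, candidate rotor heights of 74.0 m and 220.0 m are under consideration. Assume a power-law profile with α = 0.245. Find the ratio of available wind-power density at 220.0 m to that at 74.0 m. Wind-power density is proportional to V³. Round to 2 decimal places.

Speed ratio: V_B/V_A = (z_B/z_A)^α = (220.0/74.0)^0.245 = (2.9730)^0.245 = 1.30597
Power-density ratio: P_B/P_A = (V_B/V_A)³ = (1.30597)³ = 2.22739

2.23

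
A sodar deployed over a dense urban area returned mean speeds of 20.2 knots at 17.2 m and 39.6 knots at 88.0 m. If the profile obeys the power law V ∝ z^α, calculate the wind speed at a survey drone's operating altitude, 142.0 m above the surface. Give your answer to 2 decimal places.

48.24 knots

First find α: α = ln(V₂/V₁)/ln(z₂/z₁) = ln(39.6/20.2)/ln(88.0/17.2) = 0.67315/1.63243 = 0.4124
Extrapolate from 88.0 m to 142.0 m: V₃ = 39.6 × (142.0/88.0)^0.4124 = 39.6 × 1.2181 = 48.2376 knots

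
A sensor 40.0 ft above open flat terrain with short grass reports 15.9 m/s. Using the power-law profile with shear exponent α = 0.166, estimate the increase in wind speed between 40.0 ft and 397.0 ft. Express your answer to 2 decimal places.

Power law: V₂ = V₁ · (z₂/z₁)^α = 15.9 × (9.9250)^0.166 = 23.2731 m/s
ΔV = 23.2731 − 15.9 = 7.3731 m/s

7.37 m/s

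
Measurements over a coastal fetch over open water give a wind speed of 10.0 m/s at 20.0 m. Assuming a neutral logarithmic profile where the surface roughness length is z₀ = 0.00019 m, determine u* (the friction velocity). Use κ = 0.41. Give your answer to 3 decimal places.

u* ≈ 0.355 m/s

Log law: V(z) = (u*/κ) · ln(z/z₀) ⇒ u* = κ · V / ln(z/z₀)
u* = 0.41 × 10.0 / ln(20.0/0.00019) = 0.41 × 10.0 / 11.5642
   = 4.1000 / 11.5642 = 0.3545 m/s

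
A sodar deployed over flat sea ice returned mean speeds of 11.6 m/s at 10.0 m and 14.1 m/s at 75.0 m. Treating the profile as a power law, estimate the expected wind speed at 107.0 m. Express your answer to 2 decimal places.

14.59 m/s

First find α: α = ln(V₂/V₁)/ln(z₂/z₁) = ln(14.1/11.6)/ln(75.0/10.0) = 0.19517/2.01490 = 0.0969
Extrapolate from 75.0 m to 107.0 m: V₃ = 14.1 × (107.0/75.0)^0.0969 = 14.1 × 1.0350 = 14.5938 m/s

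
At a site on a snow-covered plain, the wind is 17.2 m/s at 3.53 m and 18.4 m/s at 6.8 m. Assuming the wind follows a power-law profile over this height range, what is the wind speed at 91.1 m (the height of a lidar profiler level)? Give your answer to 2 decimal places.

24.03 m/s

First find α: α = ln(V₂/V₁)/ln(z₂/z₁) = ln(18.4/17.2)/ln(6.8/3.53) = 0.06744/0.65562 = 0.1029
Extrapolate from 6.8 m to 91.1 m: V₃ = 18.4 × (91.1/6.8)^0.1029 = 18.4 × 1.3060 = 24.0297 m/s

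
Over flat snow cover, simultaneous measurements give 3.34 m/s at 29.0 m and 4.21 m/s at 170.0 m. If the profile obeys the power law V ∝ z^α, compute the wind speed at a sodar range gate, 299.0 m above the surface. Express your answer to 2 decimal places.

First find α: α = ln(V₂/V₁)/ln(z₂/z₁) = ln(4.21/3.34)/ln(170.0/29.0) = 0.23149/1.76850 = 0.1309
Extrapolate from 170.0 m to 299.0 m: V₃ = 4.21 × (299.0/170.0)^0.1309 = 4.21 × 1.0767 = 4.5330 m/s

4.53 m/s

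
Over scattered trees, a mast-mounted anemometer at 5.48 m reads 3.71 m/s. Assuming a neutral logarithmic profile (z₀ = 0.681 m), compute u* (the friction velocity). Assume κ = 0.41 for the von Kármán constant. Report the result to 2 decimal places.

u* ≈ 0.73 m/s

Log law: V(z) = (u*/κ) · ln(z/z₀) ⇒ u* = κ · V / ln(z/z₀)
u* = 0.41 × 3.71 / ln(5.48/0.681) = 0.41 × 3.71 / 2.0853
   = 1.5211 / 2.0853 = 0.7294 m/s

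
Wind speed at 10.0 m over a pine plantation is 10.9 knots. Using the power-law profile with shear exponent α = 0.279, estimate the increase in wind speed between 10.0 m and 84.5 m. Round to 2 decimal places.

8.87 knots

Power law: V₂ = V₁ · (z₂/z₁)^α = 10.9 × (8.4500)^0.279 = 19.7706 knots
ΔV = 19.7706 − 10.9 = 8.8706 knots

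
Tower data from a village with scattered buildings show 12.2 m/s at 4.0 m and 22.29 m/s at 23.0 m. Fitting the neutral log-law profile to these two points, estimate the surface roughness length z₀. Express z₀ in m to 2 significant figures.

Log law: V(z) ∝ ln(z/z₀). With r = V₁/V₂ = 12.2/22.29 = 0.54733,
r · ln(z₂/z₀) = ln(z₁/z₀) ⇒ ln z₀ = (ln z₁ − r·ln z₂)/(1 − r)
ln z₀ = (1.38629 − 0.54733×3.13549) / 0.45267 = -0.7287
z₀ = exp(-0.7287) = 0.4825 m

z₀ ≈ 0.48 m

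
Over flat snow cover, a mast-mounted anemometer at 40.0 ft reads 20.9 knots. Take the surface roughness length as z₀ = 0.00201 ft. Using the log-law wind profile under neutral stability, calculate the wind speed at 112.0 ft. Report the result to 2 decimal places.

23.07 knots

Log law: V(z) ∝ ln(z/z₀), so V₂/V₁ = ln(z₂/z₀) / ln(z₁/z₀).
ln(112.0/0.00201) = 10.9281, ln(40.0/0.00201) = 9.8985
V₂ = 20.9 × 10.9281/9.8985 = 20.9 × 1.1040 = 23.0740 knots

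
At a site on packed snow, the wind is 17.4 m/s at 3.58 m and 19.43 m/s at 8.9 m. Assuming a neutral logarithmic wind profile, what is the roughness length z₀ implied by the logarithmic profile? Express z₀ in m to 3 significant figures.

z₀ ≈ 0.00146 m

Log law: V(z) ∝ ln(z/z₀). With r = V₁/V₂ = 17.4/19.43 = 0.89552,
r · ln(z₂/z₀) = ln(z₁/z₀) ⇒ ln z₀ = (ln z₁ − r·ln z₂)/(1 − r)
ln z₀ = (1.27536 − 0.89552×2.18605) / 0.10448 = -6.5305
z₀ = exp(-6.5305) = 0.001458 m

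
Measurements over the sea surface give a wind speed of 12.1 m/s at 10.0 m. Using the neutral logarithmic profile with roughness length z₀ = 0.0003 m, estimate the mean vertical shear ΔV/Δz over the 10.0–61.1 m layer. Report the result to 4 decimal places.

0.0412 m/s/m

Log law: V₂ = V₁ · ln(z₂/z₀)/ln(z₁/z₀) = 12.1 × 12.2242/10.4143 = 14.2029 m/s
ΔV/Δz = (14.2029 − 12.1)/(61.1 − 10.0) = 2.1029/51.1000 = 0.04115 m/s/m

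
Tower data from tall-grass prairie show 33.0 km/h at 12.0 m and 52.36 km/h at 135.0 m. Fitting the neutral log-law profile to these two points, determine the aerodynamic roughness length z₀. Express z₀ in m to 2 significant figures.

z₀ ≈ 0.19 m

Log law: V(z) ∝ ln(z/z₀). With r = V₁/V₂ = 33.0/52.36 = 0.63025,
r · ln(z₂/z₀) = ln(z₁/z₀) ⇒ ln z₀ = (ln z₁ − r·ln z₂)/(1 − r)
ln z₀ = (2.48491 − 0.63025×4.90527) / 0.36975 = -1.6407
z₀ = exp(-1.6407) = 0.1938 m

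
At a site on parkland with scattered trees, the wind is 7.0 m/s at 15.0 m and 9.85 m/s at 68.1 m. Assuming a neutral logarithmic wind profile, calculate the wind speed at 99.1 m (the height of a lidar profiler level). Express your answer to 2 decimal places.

Log law: V ∝ ln(z/z₀). From the pair, with r = V₁/V₂ = 0.71066,
ln z₀ = (ln z₁ − r·ln z₂)/(1 − r) = (2.7081 − 0.71066×4.2210)/0.28934 = -1.0079 → z₀ = 0.3650 m
V₃ = V₁ · ln(z₃/z₀)/ln(z₁/z₀) = 7.0 × 5.6040/3.7160 = 10.5567 m/s

10.56 m/s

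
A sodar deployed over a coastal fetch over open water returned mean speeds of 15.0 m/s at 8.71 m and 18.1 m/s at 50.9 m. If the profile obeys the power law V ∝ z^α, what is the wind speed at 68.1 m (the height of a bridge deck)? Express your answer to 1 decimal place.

18.7 m/s

First find α: α = ln(V₂/V₁)/ln(z₂/z₁) = ln(18.1/15.0)/ln(50.9/8.71) = 0.18786/1.76539 = 0.1064
Extrapolate from 50.9 m to 68.1 m: V₃ = 18.1 × (68.1/50.9)^0.1064 = 18.1 × 1.0315 = 18.6695 m/s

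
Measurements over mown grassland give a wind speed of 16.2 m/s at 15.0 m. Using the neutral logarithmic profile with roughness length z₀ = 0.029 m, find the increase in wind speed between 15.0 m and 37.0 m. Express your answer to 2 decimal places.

Log law: V₂ = V₁ · ln(z₂/z₀)/ln(z₁/z₀) = 16.2 × 7.1514/6.2485 = 18.5408 m/s
ΔV = 18.5408 − 16.2 = 2.3408 m/s

2.34 m/s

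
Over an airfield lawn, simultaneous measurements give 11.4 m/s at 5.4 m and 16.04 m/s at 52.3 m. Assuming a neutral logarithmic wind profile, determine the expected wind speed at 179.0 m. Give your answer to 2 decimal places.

18.55 m/s

Log law: V ∝ ln(z/z₀). From the pair, with r = V₁/V₂ = 0.71072,
ln z₀ = (ln z₁ − r·ln z₂)/(1 − r) = (1.6864 − 0.71072×3.9570)/0.28928 = -3.8922 → z₀ = 0.02040 m
V₃ = V₁ · ln(z₃/z₀)/ln(z₁/z₀) = 11.4 × 9.0796/5.5786 = 18.5543 m/s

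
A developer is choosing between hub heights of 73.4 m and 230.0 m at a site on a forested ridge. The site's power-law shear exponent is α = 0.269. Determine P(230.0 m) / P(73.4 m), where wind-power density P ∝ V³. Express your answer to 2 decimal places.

2.51

Speed ratio: V_B/V_A = (z_B/z_A)^α = (230.0/73.4)^0.269 = (3.1335)^0.269 = 1.35967
Power-density ratio: P_B/P_A = (V_B/V_A)³ = (1.35967)³ = 2.51361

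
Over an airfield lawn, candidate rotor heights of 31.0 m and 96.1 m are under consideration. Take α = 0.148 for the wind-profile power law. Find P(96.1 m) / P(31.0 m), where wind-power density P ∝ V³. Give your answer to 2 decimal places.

Speed ratio: V_B/V_A = (z_B/z_A)^α = (96.1/31.0)^0.148 = (3.1000)^0.148 = 1.18228
Power-density ratio: P_B/P_A = (V_B/V_A)³ = (1.18228)³ = 1.65259

1.65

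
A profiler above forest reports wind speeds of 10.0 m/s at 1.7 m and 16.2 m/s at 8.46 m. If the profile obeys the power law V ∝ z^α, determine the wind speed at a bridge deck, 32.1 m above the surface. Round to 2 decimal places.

24.19 m/s

First find α: α = ln(V₂/V₁)/ln(z₂/z₁) = ln(16.2/10.0)/ln(8.46/1.7) = 0.48243/1.60472 = 0.3006
Extrapolate from 8.46 m to 32.1 m: V₃ = 16.2 × (32.1/8.46)^0.3006 = 16.2 × 1.4932 = 24.1891 m/s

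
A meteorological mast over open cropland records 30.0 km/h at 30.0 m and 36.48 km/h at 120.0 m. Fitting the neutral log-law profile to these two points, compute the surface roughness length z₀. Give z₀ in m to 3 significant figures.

Log law: V(z) ∝ ln(z/z₀). With r = V₁/V₂ = 30.0/36.48 = 0.82237,
r · ln(z₂/z₀) = ln(z₁/z₀) ⇒ ln z₀ = (ln z₁ − r·ln z₂)/(1 − r)
ln z₀ = (3.40120 − 0.82237×4.78749) / 0.17763 = -3.0168
z₀ = exp(-3.0168) = 0.04896 m

z₀ ≈ 0.0490 m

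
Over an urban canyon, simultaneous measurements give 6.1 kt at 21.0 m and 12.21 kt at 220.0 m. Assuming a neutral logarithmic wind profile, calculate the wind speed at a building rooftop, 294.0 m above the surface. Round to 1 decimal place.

13.0 kt

Log law: V ∝ ln(z/z₀). From the pair, with r = V₁/V₂ = 0.49959,
ln z₀ = (ln z₁ − r·ln z₂)/(1 − r) = (3.0445 − 0.49959×5.3936)/0.50041 = 0.6993 → z₀ = 2.012 m
V₃ = V₁ · ln(z₃/z₀)/ln(z₁/z₀) = 6.1 × 4.9843/2.3453 = 12.9642 kt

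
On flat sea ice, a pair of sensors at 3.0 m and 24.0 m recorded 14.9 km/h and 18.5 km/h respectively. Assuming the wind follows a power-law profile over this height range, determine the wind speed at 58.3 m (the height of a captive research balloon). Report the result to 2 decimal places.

20.29 km/h

First find α: α = ln(V₂/V₁)/ln(z₂/z₁) = ln(18.5/14.9)/ln(24.0/3.0) = 0.21641/2.07944 = 0.1041
Extrapolate from 24.0 m to 58.3 m: V₃ = 18.5 × (58.3/24.0)^0.1041 = 18.5 × 1.0968 = 20.2902 km/h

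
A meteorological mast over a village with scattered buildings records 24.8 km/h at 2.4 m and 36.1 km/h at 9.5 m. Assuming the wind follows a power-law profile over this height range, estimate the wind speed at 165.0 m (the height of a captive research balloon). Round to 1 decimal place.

First find α: α = ln(V₂/V₁)/ln(z₂/z₁) = ln(36.1/24.8)/ln(9.5/2.4) = 0.37545/1.37582 = 0.2729
Extrapolate from 9.5 m to 165.0 m: V₃ = 36.1 × (165.0/9.5)^0.2729 = 36.1 × 2.1793 = 78.6731 km/h

78.7 km/h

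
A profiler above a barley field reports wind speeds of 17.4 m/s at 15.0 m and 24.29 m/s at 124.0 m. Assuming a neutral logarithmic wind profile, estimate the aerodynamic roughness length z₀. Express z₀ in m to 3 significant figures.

Log law: V(z) ∝ ln(z/z₀). With r = V₁/V₂ = 17.4/24.29 = 0.71634,
r · ln(z₂/z₀) = ln(z₁/z₀) ⇒ ln z₀ = (ln z₁ − r·ln z₂)/(1 − r)
ln z₀ = (2.70805 − 0.71634×4.82028) / 0.28366 = -2.6262
z₀ = exp(-2.6262) = 0.07235 m

z₀ ≈ 0.0724 m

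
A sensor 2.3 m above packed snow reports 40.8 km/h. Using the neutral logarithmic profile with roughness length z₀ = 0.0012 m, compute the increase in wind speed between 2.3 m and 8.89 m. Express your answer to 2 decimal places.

Log law: V₂ = V₁ · ln(z₂/z₀)/ln(z₁/z₀) = 40.8 × 8.9104/7.5583 = 48.0982 km/h
ΔV = 48.0982 − 40.8 = 7.2982 km/h

7.30 km/h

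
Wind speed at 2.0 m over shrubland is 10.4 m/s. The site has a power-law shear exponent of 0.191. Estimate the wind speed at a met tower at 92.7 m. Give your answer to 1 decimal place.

Power-law profile: V₂ = V₁ · (z₂/z₁)^α
V₂ = 10.4 × (92.7/2.0)^0.191 = 10.4 × (46.3500)^0.191
    = 10.4 × 2.0807 = 21.6396 m/s

21.6 m/s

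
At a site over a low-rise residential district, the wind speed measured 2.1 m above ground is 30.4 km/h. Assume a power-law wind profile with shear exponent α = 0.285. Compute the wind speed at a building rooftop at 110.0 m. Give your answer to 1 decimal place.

93.9 km/h

Power-law profile: V₂ = V₁ · (z₂/z₁)^α
V₂ = 30.4 × (110.0/2.1)^0.285 = 30.4 × (52.3810)^0.285
    = 30.4 × 3.0900 = 93.9373 km/h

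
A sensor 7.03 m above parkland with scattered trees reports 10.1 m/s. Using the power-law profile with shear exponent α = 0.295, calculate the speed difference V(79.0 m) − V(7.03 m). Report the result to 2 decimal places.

10.52 m/s

Power law: V₂ = V₁ · (z₂/z₁)^α = 10.1 × (11.2376)^0.295 = 20.6191 m/s
ΔV = 20.6191 − 10.1 = 10.5191 m/s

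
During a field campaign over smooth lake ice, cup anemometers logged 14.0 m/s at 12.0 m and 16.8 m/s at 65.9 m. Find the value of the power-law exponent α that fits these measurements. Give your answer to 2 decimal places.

α ≈ 0.11

Power law: V₂/V₁ = (z₂/z₁)^α ⇒ α = ln(V₂/V₁) / ln(z₂/z₁)
α = ln(16.8/14.0) / ln(65.9/12.0) = ln(1.2000) / ln(5.4917)
  = 0.18232 / 1.70323 = 0.10704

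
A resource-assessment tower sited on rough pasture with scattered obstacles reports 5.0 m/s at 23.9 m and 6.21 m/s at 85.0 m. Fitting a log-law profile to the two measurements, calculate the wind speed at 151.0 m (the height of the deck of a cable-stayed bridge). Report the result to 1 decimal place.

Log law: V ∝ ln(z/z₀). From the pair, with r = V₁/V₂ = 0.80515,
ln z₀ = (ln z₁ − r·ln z₂)/(1 − r) = (3.1739 − 0.80515×4.4427)/0.19485 = -2.0690 → z₀ = 0.1263 m
V₃ = V₁ · ln(z₃/z₀)/ln(z₁/z₀) = 5.0 × 7.0863/5.2429 = 6.7580 m/s

6.8 m/s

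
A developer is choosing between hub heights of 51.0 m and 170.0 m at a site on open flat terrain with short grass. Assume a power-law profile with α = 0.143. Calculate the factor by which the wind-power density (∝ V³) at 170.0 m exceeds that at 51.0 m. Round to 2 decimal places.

Speed ratio: V_B/V_A = (z_B/z_A)^α = (170.0/51.0)^0.143 = (3.3333)^0.143 = 1.18788
Power-density ratio: P_B/P_A = (V_B/V_A)³ = (1.18788)³ = 1.67616

1.68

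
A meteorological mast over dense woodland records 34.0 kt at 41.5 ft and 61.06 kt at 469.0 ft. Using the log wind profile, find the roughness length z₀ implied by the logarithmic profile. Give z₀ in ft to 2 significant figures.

z₀ ≈ 2.0 ft

Log law: V(z) ∝ ln(z/z₀). With r = V₁/V₂ = 34.0/61.06 = 0.55683,
r · ln(z₂/z₀) = ln(z₁/z₀) ⇒ ln z₀ = (ln z₁ − r·ln z₂)/(1 − r)
ln z₀ = (3.72569 − 0.55683×6.15060) / 0.44317 = 0.6789
z₀ = exp(0.6789) = 1.972 ft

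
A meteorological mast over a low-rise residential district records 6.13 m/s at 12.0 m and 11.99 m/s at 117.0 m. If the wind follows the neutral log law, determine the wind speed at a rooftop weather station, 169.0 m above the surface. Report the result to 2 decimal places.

12.94 m/s

Log law: V ∝ ln(z/z₀). From the pair, with r = V₁/V₂ = 0.51126,
ln z₀ = (ln z₁ − r·ln z₂)/(1 − r) = (2.4849 − 0.51126×4.7622)/0.48874 = 0.1027 → z₀ = 1.108 m
V₃ = V₁ · ln(z₃/z₀)/ln(z₁/z₀) = 6.13 × 5.0272/2.3822 = 12.9363 m/s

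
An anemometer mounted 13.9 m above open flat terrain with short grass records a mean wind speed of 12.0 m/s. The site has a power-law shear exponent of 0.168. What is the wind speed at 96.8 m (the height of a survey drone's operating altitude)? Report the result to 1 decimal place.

16.6 m/s

Power-law profile: V₂ = V₁ · (z₂/z₁)^α
V₂ = 12.0 × (96.8/13.9)^0.168 = 12.0 × (6.9640)^0.168
    = 12.0 × 1.3855 = 16.6258 m/s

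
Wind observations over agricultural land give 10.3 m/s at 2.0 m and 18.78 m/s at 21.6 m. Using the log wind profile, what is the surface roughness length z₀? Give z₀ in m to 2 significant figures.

z₀ ≈ 0.11 m

Log law: V(z) ∝ ln(z/z₀). With r = V₁/V₂ = 10.3/18.78 = 0.54846,
r · ln(z₂/z₀) = ln(z₁/z₀) ⇒ ln z₀ = (ln z₁ − r·ln z₂)/(1 − r)
ln z₀ = (0.69315 − 0.54846×3.07269) / 0.45154 = -2.1971
z₀ = exp(-2.1971) = 0.1111 m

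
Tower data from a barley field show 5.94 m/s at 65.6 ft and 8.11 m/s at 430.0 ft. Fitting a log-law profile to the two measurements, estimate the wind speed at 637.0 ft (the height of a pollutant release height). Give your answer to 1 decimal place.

Log law: V ∝ ln(z/z₀). From the pair, with r = V₁/V₂ = 0.73243,
ln z₀ = (ln z₁ − r·ln z₂)/(1 − r) = (4.1836 − 0.73243×6.0638)/0.26757 = -0.9632 → z₀ = 0.3817 ft
V₃ = V₁ · ln(z₃/z₀)/ln(z₁/z₀) = 5.94 × 7.4199/5.1467 = 8.5636 m/s

8.6 m/s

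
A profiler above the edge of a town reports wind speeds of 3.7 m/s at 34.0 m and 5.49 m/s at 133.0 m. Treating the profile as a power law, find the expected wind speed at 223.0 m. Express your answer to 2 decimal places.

6.38 m/s

First find α: α = ln(V₂/V₁)/ln(z₂/z₁) = ln(5.49/3.7)/ln(133.0/34.0) = 0.39460/1.36399 = 0.2893
Extrapolate from 133.0 m to 223.0 m: V₃ = 5.49 × (223.0/133.0)^0.2893 = 5.49 × 1.1613 = 6.3754 m/s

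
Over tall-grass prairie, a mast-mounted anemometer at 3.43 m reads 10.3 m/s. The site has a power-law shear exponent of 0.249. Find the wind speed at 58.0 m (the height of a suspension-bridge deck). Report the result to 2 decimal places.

20.83 m/s

Power-law profile: V₂ = V₁ · (z₂/z₁)^α
V₂ = 10.3 × (58.0/3.43)^0.249 = 10.3 × (16.9096)^0.249
    = 10.3 × 2.0221 = 20.8278 m/s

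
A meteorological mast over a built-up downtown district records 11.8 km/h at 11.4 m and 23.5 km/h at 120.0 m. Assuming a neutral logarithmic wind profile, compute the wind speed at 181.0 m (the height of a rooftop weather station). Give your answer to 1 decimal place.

25.5 km/h

Log law: V ∝ ln(z/z₀). From the pair, with r = V₁/V₂ = 0.50213,
ln z₀ = (ln z₁ − r·ln z₂)/(1 − r) = (2.4336 − 0.50213×4.7875)/0.49787 = 0.0596 → z₀ = 1.061 m
V₃ = V₁ · ln(z₃/z₀)/ln(z₁/z₀) = 11.8 × 5.1389/2.3740 = 25.5429 km/h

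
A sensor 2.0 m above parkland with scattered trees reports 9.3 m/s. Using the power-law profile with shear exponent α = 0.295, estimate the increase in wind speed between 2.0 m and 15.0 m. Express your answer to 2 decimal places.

Power law: V₂ = V₁ · (z₂/z₁)^α = 9.3 × (7.5000)^0.295 = 16.8510 m/s
ΔV = 16.8510 − 9.3 = 7.5510 m/s

7.55 m/s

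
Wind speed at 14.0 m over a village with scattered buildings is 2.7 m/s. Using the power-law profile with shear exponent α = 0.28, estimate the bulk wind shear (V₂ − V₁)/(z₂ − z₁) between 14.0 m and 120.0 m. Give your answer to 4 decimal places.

Power law: V₂ = V₁ · (z₂/z₁)^α = 2.7 × (8.5714)^0.28 = 4.9274 m/s
ΔV/Δz = (4.9274 − 2.7)/(120.0 − 14.0) = 2.2274/106.0000 = 0.02101 m/s/m

0.0210 m/s/m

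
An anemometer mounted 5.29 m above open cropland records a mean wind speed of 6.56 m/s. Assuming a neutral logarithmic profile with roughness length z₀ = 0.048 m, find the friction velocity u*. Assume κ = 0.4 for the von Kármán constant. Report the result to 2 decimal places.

Log law: V(z) = (u*/κ) · ln(z/z₀) ⇒ u* = κ · V / ln(z/z₀)
u* = 0.4 × 6.56 / ln(5.29/0.048) = 0.4 × 6.56 / 4.7024
   = 2.6240 / 4.7024 = 0.5580 m/s

u* ≈ 0.56 m/s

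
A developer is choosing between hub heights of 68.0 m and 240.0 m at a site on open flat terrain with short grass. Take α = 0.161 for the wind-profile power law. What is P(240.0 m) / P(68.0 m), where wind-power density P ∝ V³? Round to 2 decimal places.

Speed ratio: V_B/V_A = (z_B/z_A)^α = (240.0/68.0)^0.161 = (3.5294)^0.161 = 1.22512
Power-density ratio: P_B/P_A = (V_B/V_A)³ = (1.22512)³ = 1.83882

1.84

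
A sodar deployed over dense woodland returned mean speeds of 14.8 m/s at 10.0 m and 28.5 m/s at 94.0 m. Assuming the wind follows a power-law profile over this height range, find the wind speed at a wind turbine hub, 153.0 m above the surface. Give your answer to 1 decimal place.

32.9 m/s

First find α: α = ln(V₂/V₁)/ln(z₂/z₁) = ln(28.5/14.8)/ln(94.0/10.0) = 0.65528/2.24071 = 0.2924
Extrapolate from 94.0 m to 153.0 m: V₃ = 28.5 × (153.0/94.0)^0.2924 = 28.5 × 1.1531 = 32.8636 m/s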